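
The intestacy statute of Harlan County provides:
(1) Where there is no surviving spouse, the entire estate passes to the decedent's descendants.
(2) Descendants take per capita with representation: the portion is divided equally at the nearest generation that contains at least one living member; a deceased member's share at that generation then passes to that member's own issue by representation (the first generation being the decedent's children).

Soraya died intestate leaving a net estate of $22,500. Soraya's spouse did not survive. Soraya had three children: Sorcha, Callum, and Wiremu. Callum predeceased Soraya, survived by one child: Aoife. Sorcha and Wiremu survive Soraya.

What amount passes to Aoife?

Aoife receives $7,500.

The entire $22,500 passes to the descendants.
That amount ($22,500) is divided into 3 shares of $7,500: Sorcha and Wiremu each take $7,500; Callum's $7,500 share passes to Callum's issue.
Callum's share ($7,500) passes entirely to Aoife.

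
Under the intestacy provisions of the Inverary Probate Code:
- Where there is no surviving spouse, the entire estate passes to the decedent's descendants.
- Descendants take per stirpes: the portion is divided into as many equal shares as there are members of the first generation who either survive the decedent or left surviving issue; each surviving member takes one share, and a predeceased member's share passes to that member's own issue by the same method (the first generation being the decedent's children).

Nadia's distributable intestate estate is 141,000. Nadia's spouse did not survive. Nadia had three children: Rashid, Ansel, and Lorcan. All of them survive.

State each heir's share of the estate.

Rashid: 47,000; Ansel: 47,000; Lorcan: 47,000

The entire 141,000 passes to the descendants.
That amount (141,000) is divided into 3 shares of 47,000: Rashid, Ansel, and Lorcan each take 47,000.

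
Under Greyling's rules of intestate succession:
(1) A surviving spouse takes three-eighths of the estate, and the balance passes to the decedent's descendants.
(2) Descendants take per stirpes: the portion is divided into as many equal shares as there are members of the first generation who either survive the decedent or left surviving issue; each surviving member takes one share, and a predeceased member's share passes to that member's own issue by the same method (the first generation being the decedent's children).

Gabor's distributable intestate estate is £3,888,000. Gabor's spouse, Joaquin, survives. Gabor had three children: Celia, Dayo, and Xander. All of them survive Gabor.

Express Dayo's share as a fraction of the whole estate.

Joaquin takes three-eighths of £3,888,000 = £1,458,000. The remaining £2,430,000 passes to the descendants.
The descendants' portion (£2,430,000) is divided into 3 shares of £810,000: Celia, Dayo, and Xander each take £810,000.

Dayo receives 5/24 of the estate.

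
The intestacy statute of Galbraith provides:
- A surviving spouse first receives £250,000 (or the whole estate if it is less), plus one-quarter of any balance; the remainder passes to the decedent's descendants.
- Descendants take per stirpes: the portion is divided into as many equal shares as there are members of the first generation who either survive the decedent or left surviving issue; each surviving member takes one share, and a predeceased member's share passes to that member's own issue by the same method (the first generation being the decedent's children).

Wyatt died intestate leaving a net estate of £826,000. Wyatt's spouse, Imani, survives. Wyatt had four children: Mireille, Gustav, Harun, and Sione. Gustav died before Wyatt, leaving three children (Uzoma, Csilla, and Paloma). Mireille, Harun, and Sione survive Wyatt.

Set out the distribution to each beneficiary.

Imani first takes £250,000, leaving a balance of £576,000. Imani then takes one-quarter of the balance (£144,000), for a total of £394,000. The remaining £432,000 passes to the descendants.
The descendants' portion (£432,000) is divided into 4 shares of £108,000: Mireille, Harun, and Sione each take £108,000; Gustav's £108,000 share passes to Gustav's issue.
Gustav's share (£108,000) is divided into 3 shares of £36,000: Uzoma, Csilla, and Paloma each take £36,000.

Imani: £394,000; Mireille: £108,000; Uzoma: £36,000; Csilla: £36,000; Paloma: £36,000; Harun: £108,000; Sione: £108,000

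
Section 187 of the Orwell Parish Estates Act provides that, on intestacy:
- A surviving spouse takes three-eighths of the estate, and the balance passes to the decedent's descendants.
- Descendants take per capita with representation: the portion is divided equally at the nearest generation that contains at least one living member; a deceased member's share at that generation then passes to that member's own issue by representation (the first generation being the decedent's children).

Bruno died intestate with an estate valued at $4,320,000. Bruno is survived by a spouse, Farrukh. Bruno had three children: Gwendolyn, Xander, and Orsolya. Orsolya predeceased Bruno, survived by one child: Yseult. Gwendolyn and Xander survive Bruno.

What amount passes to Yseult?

Yseult receives $900,000.

Farrukh takes three-eighths of $4,320,000 = $1,620,000. The remaining $2,700,000 passes to the descendants.
The descendants' portion ($2,700,000) is divided into 3 shares of $900,000: Gwendolyn and Xander each take $900,000; Orsolya's $900,000 share passes to Orsolya's issue.
Orsolya's share ($900,000) passes entirely to Yseult.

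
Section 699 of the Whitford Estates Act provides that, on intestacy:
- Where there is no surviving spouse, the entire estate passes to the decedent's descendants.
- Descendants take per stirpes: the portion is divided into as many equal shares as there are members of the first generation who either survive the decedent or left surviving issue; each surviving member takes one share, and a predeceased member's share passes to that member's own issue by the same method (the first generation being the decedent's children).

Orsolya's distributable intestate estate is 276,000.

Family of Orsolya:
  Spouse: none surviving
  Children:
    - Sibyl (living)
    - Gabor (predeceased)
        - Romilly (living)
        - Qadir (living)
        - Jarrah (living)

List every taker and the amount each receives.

The entire 276,000 passes to the descendants.
That amount (276,000) is divided into 2 shares of 138,000: Sibyl takes 138,000; Gabor's 138,000 share passes to Gabor's issue.
Gabor's share (138,000) is divided into 3 shares of 46,000: Romilly, Qadir, and Jarrah each take 46,000.

Sibyl: 138,000; Romilly: 46,000; Qadir: 46,000; Jarrah: 46,000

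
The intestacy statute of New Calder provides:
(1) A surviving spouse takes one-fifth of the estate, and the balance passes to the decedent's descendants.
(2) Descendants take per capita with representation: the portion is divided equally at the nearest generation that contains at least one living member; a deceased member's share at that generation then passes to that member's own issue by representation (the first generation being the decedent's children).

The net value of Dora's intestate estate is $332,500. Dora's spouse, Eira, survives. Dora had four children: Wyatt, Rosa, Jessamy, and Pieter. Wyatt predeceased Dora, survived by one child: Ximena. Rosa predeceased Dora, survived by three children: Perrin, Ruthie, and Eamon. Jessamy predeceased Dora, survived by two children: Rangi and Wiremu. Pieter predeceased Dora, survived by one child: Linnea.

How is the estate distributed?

Eira takes one-fifth of $332,500 = $66,500. The remaining $266,000 passes to the descendants.
No child survives, so the initial division is made at the grandchildren's generation.
The descendants' portion ($266,000) is divided into 7 shares of $38,000: Ximena, Perrin, Ruthie, Eamon, Rangi, Wiremu, and Linnea each take $38,000.

Eira: $66,500; Ximena: $38,000; Perrin: $38,000; Ruthie: $38,000; Eamon: $38,000; Rangi: $38,000; Wiremu: $38,000; Linnea: $38,000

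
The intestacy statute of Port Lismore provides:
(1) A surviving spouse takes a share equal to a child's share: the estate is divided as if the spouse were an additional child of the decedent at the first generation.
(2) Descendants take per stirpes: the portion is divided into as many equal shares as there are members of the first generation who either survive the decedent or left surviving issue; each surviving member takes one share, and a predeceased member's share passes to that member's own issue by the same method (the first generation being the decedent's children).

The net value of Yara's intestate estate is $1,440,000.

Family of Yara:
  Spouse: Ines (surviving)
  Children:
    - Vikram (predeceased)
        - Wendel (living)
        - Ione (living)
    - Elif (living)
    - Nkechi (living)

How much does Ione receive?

The spouse counts as an additional share at the children's level, so there are 4 primary shares of $360,000. Ines takes one such share ($360,000).
The children's combined portion ($1,080,000) is divided into 3 shares of $360,000: Elif and Nkechi each take $360,000; Vikram's $360,000 share passes to Vikram's issue.
Vikram's share ($360,000) is divided into 2 shares of $180,000: Wendel and Ione each take $180,000.

Ione receives $180,000.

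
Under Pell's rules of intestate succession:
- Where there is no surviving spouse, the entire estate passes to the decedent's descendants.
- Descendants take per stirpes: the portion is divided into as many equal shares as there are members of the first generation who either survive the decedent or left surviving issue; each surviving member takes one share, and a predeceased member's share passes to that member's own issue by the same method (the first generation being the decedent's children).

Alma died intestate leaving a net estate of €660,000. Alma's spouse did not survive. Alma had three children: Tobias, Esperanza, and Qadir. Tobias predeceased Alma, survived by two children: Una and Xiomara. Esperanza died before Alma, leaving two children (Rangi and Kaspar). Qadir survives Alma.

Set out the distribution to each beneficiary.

Una: €110,000; Xiomara: €110,000; Rangi: €110,000; Kaspar: €110,000; Qadir: €220,000

The entire €660,000 passes to the descendants.
That amount (€660,000) is divided into 3 shares of €220,000: Qadir takes €220,000; Tobias's €220,000 share passes to Tobias's issue; Esperanza's €220,000 share passes to Esperanza's issue.
Tobias's share (€220,000) is divided into 2 shares of €110,000: Una and Xiomara each take €110,000.
Esperanza's share (€220,000) is divided into 2 shares of €110,000: Rangi and Kaspar each take €110,000.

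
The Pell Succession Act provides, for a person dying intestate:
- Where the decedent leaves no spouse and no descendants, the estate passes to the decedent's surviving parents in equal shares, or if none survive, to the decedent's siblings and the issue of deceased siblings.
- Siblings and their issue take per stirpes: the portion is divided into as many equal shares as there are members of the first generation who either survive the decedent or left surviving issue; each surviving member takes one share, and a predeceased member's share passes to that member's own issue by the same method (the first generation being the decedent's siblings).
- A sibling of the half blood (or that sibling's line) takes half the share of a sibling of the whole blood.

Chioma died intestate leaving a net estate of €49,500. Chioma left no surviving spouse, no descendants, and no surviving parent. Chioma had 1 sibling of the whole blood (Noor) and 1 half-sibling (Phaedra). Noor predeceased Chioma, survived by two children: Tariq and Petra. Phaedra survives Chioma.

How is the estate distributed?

The entire €49,500 passes to the siblings and their issue.
Counting each half-blood sibling's line as half a unit, there are 3/2 units in €49,500, so one unit is €33,000. Whole-blood lines (Noor) take €33,000 each; half-blood lines (Phaedra) take €16,500 each.
Noor's share (€33,000) is divided into 2 shares of €16,500: Tariq and Petra each take €16,500.

Phaedra: €16,500; Tariq: €16,500; Petra: €16,500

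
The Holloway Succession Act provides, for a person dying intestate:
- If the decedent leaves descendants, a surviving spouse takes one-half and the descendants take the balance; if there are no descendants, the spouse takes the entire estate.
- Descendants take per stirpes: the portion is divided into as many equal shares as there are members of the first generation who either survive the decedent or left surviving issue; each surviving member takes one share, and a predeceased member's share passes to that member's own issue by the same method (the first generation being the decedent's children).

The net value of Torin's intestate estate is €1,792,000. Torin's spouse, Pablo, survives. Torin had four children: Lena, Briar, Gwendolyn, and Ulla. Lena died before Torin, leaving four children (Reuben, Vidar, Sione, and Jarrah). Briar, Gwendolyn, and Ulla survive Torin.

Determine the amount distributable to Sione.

Sione receives €56,000.

Pablo takes one-half of €1,792,000 = €896,000. The remaining €896,000 passes to the descendants.
The descendants' portion (€896,000) is divided into 4 shares of €224,000: Briar, Gwendolyn, and Ulla each take €224,000; Lena's €224,000 share passes to Lena's issue.
Lena's share (€224,000) is divided into 4 shares of €56,000: Reuben, Vidar, Sione, and Jarrah each take €56,000.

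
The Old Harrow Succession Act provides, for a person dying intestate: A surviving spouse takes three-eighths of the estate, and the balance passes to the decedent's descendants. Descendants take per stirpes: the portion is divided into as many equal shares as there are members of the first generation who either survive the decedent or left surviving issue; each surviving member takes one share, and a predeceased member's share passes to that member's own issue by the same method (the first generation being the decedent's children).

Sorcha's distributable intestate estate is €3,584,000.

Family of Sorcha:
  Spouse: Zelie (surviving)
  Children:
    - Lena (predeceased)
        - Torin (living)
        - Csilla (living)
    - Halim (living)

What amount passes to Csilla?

Csilla receives €560,000.

Zelie takes three-eighths of €3,584,000 = €1,344,000. The remaining €2,240,000 passes to the descendants.
The descendants' portion (€2,240,000) is divided into 2 shares of €1,120,000: Halim takes €1,120,000; Lena's €1,120,000 share passes to Lena's issue.
Lena's share (€1,120,000) is divided into 2 shares of €560,000: Torin and Csilla each take €560,000.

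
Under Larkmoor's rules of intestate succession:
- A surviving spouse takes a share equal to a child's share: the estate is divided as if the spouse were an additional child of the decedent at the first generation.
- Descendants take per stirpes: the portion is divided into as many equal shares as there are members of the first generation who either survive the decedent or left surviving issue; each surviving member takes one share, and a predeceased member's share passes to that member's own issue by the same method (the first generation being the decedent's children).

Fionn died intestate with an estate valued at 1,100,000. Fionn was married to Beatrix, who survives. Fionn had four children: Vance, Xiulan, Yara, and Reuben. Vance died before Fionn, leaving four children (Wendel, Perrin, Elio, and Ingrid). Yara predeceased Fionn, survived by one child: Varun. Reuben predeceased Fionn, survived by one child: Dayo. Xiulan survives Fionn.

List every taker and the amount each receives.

The spouse counts as an additional share at the children's level, so there are 5 primary shares of 220,000. Beatrix takes one such share (220,000).
The children's combined portion (880,000) is divided into 4 shares of 220,000: Xiulan takes 220,000; Vance's 220,000 share passes to Vance's issue; Yara's 220,000 share passes to Yara's issue; Reuben's 220,000 share passes to Reuben's issue.
Vance's share (220,000) is divided into 4 shares of 55,000: Wendel, Perrin, Elio, and Ingrid each take 55,000.
Yara's share (220,000) passes entirely to Varun.
Reuben's share (220,000) passes entirely to Dayo.

Beatrix: 220,000; Wendel: 55,000; Perrin: 55,000; Elio: 55,000; Ingrid: 55,000; Xiulan: 220,000; Varun: 220,000; Dayo: 220,000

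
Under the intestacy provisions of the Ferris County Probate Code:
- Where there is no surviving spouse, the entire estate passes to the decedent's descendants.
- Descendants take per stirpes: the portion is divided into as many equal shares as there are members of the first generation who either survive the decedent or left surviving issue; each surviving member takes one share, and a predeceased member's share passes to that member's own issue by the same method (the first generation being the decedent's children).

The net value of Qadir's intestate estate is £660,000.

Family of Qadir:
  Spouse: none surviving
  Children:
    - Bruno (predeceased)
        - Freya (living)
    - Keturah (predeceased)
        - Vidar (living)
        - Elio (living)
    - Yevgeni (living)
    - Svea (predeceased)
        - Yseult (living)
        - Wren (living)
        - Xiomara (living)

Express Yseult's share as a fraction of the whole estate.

The entire £660,000 passes to the descendants.
That amount (£660,000) is divided into 4 shares of £165,000: Yevgeni takes £165,000; Bruno's £165,000 share passes to Bruno's issue; Keturah's £165,000 share passes to Keturah's issue; Svea's £165,000 share passes to Svea's issue.
Bruno's share (£165,000) passes entirely to Freya.
Keturah's share (£165,000) is divided into 2 shares of £82,500: Vidar and Elio each take £82,500.
Svea's share (£165,000) is divided into 3 shares of £55,000: Yseult, Wren, and Xiomara each take £55,000.

Yseult receives 1/12 of the estate.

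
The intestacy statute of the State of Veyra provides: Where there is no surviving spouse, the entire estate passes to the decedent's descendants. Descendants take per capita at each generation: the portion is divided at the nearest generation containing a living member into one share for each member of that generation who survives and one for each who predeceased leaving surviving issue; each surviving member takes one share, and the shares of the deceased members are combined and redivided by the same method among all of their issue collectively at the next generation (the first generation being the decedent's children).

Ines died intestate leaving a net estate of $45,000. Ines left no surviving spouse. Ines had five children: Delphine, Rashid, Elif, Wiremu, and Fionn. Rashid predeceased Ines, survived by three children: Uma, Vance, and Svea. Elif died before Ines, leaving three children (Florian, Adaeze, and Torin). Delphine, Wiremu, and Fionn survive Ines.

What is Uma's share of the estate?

Uma receives $3,000.

The entire $45,000 passes to the descendants.
That amount ($45,000) is divided at the children's generation into 5 shares of $9,000. Delphine, Wiremu, and Fionn each take $9,000. The 2 shares of the deceased (Rashid and Elif) are combined into a pool of $18,000.
That pool ($18,000) is divided at the grandchildren's generation equally among Uma, Vance, Svea, Florian, Adaeze, and Torin: $3,000 each.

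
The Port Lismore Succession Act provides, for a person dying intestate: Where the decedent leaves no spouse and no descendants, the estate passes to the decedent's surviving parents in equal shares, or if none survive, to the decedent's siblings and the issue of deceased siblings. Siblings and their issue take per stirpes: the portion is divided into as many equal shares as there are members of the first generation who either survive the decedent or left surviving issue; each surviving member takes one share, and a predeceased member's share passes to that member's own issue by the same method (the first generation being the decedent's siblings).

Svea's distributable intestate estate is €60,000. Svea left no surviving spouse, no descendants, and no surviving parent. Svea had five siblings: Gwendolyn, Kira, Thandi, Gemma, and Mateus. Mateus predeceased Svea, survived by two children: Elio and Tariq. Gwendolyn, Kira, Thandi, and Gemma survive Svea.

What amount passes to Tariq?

The entire €60,000 passes to the siblings and their issue.
That amount (€60,000) is divided into 5 shares of €12,000: Gwendolyn, Kira, Thandi, and Gemma each take €12,000; Mateus's €12,000 share passes to Mateus's issue.
Mateus's share (€12,000) is divided into 2 shares of €6,000: Elio and Tariq each take €6,000.

Tariq receives €6,000.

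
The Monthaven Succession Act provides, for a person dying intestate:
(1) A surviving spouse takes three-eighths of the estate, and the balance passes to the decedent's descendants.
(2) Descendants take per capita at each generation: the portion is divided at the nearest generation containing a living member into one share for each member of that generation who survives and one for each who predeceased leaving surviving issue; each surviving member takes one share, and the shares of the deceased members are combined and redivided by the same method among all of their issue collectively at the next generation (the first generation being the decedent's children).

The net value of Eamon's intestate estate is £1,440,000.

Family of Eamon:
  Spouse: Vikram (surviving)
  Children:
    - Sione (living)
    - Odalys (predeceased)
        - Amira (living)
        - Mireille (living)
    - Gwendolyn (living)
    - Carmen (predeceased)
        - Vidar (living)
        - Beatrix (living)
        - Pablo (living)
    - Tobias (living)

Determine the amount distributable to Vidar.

Vidar receives £72,000.

Vikram takes three-eighths of £1,440,000 = £540,000. The remaining £900,000 passes to the descendants.
The descendants' portion (£900,000) is divided at the children's generation into 5 shares of £180,000. Sione, Gwendolyn, and Tobias each take £180,000. The 2 shares of the deceased (Odalys and Carmen) are combined into a pool of £360,000.
That pool (£360,000) is divided at the grandchildren's generation equally among Amira, Mireille, Vidar, Beatrix, and Pablo: £72,000 each.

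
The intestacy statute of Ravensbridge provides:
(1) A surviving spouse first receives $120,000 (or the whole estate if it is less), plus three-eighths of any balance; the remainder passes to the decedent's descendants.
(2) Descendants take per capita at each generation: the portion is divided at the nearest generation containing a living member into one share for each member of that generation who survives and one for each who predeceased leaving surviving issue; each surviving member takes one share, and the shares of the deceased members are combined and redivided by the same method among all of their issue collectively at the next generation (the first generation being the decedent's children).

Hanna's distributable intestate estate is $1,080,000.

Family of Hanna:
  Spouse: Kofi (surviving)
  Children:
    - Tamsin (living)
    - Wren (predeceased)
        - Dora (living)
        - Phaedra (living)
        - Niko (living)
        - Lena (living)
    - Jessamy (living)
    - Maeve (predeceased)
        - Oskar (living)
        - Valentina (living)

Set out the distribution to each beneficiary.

Kofi: $480,000; Tamsin: $150,000; Dora: $50,000; Phaedra: $50,000; Niko: $50,000; Lena: $50,000; Jessamy: $150,000; Oskar: $50,000; Valentina: $50,000

Kofi first takes $120,000, leaving a balance of $960,000. Kofi then takes three-eighths of the balance ($360,000), for a total of $480,000. The remaining $600,000 passes to the descendants.
The descendants' portion ($600,000) is divided at the children's generation into 4 shares of $150,000. Tamsin and Jessamy each take $150,000. The 2 shares of the deceased (Wren and Maeve) are combined into a pool of $300,000.
That pool ($300,000) is divided at the grandchildren's generation equally among Dora, Phaedra, Niko, Lena, Oskar, and Valentina: $50,000 each.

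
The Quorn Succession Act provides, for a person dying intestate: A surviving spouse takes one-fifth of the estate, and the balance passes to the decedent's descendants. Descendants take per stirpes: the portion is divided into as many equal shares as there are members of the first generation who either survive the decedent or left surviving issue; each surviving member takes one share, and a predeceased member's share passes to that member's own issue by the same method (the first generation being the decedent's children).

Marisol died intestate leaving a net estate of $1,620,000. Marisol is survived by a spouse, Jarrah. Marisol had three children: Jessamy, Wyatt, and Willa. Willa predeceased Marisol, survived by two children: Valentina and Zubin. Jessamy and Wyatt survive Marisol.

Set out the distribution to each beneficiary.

Jarrah: $324,000; Jessamy: $432,000; Wyatt: $432,000; Valentina: $216,000; Zubin: $216,000

Jarrah takes one-fifth of $1,620,000 = $324,000. The remaining $1,296,000 passes to the descendants.
The descendants' portion ($1,296,000) is divided into 3 shares of $432,000: Jessamy and Wyatt each take $432,000; Willa's $432,000 share passes to Willa's issue.
Willa's share ($432,000) is divided into 2 shares of $216,000: Valentina and Zubin each take $216,000.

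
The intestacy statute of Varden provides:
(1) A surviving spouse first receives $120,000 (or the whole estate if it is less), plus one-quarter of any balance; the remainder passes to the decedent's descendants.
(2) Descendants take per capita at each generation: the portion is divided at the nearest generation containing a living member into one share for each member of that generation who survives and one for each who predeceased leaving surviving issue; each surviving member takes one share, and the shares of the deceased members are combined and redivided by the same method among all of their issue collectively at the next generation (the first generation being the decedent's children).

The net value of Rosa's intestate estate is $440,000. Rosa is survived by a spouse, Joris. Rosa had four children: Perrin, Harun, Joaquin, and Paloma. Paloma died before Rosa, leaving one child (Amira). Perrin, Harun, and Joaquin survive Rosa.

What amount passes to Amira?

Amira receives $60,000.

Joris first takes $120,000, leaving a balance of $320,000. Joris then takes one-quarter of the balance ($80,000), for a total of $200,000. The remaining $240,000 passes to the descendants.
The descendants' portion ($240,000) is divided at the children's generation into 4 shares of $60,000. Perrin, Harun, and Joaquin each take $60,000. The remaining share for the deceased Paloma ($60,000) is carried to the next generation.
That pool ($60,000) passes entirely to Amira, the sole taker at the grandchildren's generation.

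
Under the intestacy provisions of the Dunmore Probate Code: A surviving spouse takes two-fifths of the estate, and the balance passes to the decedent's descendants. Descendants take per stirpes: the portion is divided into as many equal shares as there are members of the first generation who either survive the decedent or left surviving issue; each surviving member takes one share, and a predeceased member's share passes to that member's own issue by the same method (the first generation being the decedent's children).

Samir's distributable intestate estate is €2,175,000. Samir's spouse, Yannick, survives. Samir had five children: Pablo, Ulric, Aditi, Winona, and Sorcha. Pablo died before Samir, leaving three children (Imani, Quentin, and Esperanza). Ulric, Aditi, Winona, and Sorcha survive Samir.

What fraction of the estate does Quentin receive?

Yannick takes two-fifths of €2,175,000 = €870,000. The remaining €1,305,000 passes to the descendants.
The descendants' portion (€1,305,000) is divided into 5 shares of €261,000: Ulric, Aditi, Winona, and Sorcha each take €261,000; Pablo's €261,000 share passes to Pablo's issue.
Pablo's share (€261,000) is divided into 3 shares of €87,000: Imani, Quentin, and Esperanza each take €87,000.

Quentin receives 1/25 of the estate.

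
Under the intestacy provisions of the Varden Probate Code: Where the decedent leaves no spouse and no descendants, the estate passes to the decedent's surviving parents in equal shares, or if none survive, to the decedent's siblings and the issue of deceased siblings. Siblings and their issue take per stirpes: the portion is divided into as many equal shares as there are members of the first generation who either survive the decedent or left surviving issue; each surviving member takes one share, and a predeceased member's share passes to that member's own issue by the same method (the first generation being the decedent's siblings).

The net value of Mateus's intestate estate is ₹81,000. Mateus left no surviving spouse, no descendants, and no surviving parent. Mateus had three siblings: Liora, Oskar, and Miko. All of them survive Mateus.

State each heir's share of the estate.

Liora: ₹27,000; Oskar: ₹27,000; Miko: ₹27,000

The entire ₹81,000 passes to the siblings and their issue.
That amount (₹81,000) is divided into 3 shares of ₹27,000: Liora, Oskar, and Miko each take ₹27,000.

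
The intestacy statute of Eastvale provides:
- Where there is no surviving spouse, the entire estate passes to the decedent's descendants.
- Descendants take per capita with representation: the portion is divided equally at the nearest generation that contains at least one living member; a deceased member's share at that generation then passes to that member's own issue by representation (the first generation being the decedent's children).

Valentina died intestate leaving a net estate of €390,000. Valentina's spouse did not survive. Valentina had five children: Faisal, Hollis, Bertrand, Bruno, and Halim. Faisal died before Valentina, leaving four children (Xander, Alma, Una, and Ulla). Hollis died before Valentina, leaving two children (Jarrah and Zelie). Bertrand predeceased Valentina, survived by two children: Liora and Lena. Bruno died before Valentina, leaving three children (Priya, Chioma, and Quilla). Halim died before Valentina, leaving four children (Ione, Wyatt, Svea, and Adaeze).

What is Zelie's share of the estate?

Zelie receives €26,000.

The entire €390,000 passes to the descendants.
No child survives, so the initial division is made at the grandchildren's generation.
That amount (€390,000) is divided into 15 shares of €26,000: Xander, Alma, Una, Ulla, Jarrah, Zelie, Liora, Lena, Priya, Chioma, Quilla, Ione, Wyatt, Svea, and Adaeze each take €26,000.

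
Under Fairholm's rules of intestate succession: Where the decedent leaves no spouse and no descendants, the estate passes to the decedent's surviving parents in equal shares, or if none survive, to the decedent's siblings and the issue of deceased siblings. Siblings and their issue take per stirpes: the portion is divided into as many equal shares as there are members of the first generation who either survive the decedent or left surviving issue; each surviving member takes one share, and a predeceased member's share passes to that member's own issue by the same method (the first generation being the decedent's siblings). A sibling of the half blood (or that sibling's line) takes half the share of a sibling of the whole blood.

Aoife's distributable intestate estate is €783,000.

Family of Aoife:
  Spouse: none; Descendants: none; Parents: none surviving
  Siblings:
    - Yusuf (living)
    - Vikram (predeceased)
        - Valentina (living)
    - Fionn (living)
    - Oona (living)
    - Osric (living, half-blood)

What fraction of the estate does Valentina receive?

Valentina receives 2/9 of the estate.

The entire €783,000 passes to the siblings and their issue.
Counting each half-blood sibling's line as half a unit, there are 9/2 units in €783,000, so one unit is €174,000. Whole-blood lines (Yusuf, Vikram, Fionn, and Oona) take €174,000 each; half-blood lines (Osric) take €87,000 each.
Vikram's share (€174,000) passes entirely to Valentina.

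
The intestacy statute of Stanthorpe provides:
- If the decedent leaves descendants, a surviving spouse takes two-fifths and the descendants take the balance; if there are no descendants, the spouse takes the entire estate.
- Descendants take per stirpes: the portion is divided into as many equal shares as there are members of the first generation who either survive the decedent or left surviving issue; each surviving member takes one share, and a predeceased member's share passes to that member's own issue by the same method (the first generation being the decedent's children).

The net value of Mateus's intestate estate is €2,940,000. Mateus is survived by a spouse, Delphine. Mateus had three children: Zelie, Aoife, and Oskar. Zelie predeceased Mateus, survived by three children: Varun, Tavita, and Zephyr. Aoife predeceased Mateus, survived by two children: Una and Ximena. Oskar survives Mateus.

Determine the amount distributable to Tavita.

Tavita receives €196,000.

Delphine takes two-fifths of €2,940,000 = €1,176,000. The remaining €1,764,000 passes to the descendants.
The descendants' portion (€1,764,000) is divided into 3 shares of €588,000: Oskar takes €588,000; Zelie's €588,000 share passes to Zelie's issue; Aoife's €588,000 share passes to Aoife's issue.
Zelie's share (€588,000) is divided into 3 shares of €196,000: Varun, Tavita, and Zephyr each take €196,000.
Aoife's share (€588,000) is divided into 2 shares of €294,000: Una and Ximena each take €294,000.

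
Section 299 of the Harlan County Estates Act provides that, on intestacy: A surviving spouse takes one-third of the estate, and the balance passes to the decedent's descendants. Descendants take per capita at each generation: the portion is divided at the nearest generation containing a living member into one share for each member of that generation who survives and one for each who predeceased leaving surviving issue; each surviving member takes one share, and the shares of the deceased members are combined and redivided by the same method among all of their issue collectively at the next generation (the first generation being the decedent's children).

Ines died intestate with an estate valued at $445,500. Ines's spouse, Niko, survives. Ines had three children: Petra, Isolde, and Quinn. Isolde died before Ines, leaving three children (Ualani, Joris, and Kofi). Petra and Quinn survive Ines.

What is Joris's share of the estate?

Niko takes one-third of $445,500 = $148,500. The remaining $297,000 passes to the descendants.
The descendants' portion ($297,000) is divided at the children's generation into 3 shares of $99,000. Petra and Quinn each take $99,000. The remaining share for the deceased Isolde ($99,000) is carried to the next generation.
That pool ($99,000) is divided at the grandchildren's generation equally among Ualani, Joris, and Kofi: $33,000 each.

Joris receives $33,000.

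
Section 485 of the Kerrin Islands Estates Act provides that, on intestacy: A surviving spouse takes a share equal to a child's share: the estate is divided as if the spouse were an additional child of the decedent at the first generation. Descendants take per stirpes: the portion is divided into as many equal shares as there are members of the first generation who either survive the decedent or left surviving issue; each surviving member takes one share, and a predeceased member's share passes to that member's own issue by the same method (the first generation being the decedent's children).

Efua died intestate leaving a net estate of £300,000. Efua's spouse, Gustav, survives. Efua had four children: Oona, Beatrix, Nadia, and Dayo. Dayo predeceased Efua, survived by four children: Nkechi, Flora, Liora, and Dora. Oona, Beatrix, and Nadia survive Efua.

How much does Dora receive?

Dora receives £15,000.

The spouse counts as an additional share at the children's level, so there are 5 primary shares of £60,000. Gustav takes one such share (£60,000).
The children's combined portion (£240,000) is divided into 4 shares of £60,000: Oona, Beatrix, and Nadia each take £60,000; Dayo's £60,000 share passes to Dayo's issue.
Dayo's share (£60,000) is divided into 4 shares of £15,000: Nkechi, Flora, Liora, and Dora each take £15,000.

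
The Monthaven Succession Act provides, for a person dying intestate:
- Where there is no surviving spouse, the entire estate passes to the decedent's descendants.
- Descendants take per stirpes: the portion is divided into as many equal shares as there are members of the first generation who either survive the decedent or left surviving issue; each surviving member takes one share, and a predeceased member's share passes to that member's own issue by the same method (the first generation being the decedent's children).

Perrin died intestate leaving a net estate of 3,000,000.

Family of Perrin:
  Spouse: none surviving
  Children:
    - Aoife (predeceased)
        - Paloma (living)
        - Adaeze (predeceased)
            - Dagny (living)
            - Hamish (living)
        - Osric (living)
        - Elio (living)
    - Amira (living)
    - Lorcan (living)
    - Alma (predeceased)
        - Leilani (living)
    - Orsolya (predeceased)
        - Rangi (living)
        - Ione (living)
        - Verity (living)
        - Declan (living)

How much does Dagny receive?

The entire 3,000,000 passes to the descendants.
That amount (3,000,000) is divided into 5 shares of 600,000: Amira and Lorcan each take 600,000; Aoife's 600,000 share passes to Aoife's issue; Alma's 600,000 share passes to Alma's issue; Orsolya's 600,000 share passes to Orsolya's issue.
Aoife's share (600,000) is divided into 4 shares of 150,000: Paloma, Osric, and Elio each take 150,000; Adaeze's 150,000 share passes to Adaeze's issue.
Adaeze's share (150,000) is divided into 2 shares of 75,000: Dagny and Hamish each take 75,000.
Alma's share (600,000) passes entirely to Leilani.
Orsolya's share (600,000) is divided into 4 shares of 150,000: Rangi, Ione, Verity, and Declan each take 150,000.

Dagny receives 75,000.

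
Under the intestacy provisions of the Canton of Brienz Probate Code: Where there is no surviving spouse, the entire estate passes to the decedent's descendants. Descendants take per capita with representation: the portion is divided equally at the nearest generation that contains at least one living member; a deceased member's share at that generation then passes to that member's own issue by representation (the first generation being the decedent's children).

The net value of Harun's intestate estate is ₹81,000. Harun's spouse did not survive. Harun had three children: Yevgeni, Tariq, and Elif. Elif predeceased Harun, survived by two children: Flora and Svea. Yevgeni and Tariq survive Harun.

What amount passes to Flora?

Flora receives ₹13,500.

The entire ₹81,000 passes to the descendants.
That amount (₹81,000) is divided into 3 shares of ₹27,000: Yevgeni and Tariq each take ₹27,000; Elif's ₹27,000 share passes to Elif's issue.
Elif's share (₹27,000) is divided into 2 shares of ₹13,500: Flora and Svea each take ₹13,500.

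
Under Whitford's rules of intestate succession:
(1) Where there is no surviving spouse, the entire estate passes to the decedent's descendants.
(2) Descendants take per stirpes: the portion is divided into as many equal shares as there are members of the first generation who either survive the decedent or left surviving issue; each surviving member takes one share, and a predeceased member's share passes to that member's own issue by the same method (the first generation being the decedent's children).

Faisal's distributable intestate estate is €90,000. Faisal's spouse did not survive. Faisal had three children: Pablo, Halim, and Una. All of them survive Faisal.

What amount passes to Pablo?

Pablo receives €30,000.

The entire €90,000 passes to the descendants.
That amount (€90,000) is divided into 3 shares of €30,000: Pablo, Halim, and Una each take €30,000.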